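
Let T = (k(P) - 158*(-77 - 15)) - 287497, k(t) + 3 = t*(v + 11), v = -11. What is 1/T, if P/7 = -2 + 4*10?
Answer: -1/272964 ≈ -3.6635e-6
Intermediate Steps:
P = 266 (P = 7*(-2 + 4*10) = 7*(-2 + 40) = 7*38 = 266)
k(t) = -3 (k(t) = -3 + t*(-11 + 11) = -3 + t*0 = -3 + 0 = -3)
T = -272964 (T = (-3 - 158*(-77 - 15)) - 287497 = (-3 - 158*(-92)) - 287497 = (-3 + 14536) - 287497 = 14533 - 287497 = -272964)
1/T = 1/(-272964) = -1/272964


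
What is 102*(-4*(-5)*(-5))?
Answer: -10200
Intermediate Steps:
102*(-4*(-5)*(-5)) = 102*(20*(-5)) = 102*(-100) = -10200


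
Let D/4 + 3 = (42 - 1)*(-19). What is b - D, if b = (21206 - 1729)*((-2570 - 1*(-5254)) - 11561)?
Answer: -172894201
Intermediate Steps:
D = -3128 (D = -12 + 4*((42 - 1)*(-19)) = -12 + 4*(41*(-19)) = -12 + 4*(-779) = -12 - 3116 = -3128)
b = -172897329 (b = 19477*((-2570 + 5254) - 11561) = 19477*(2684 - 11561) = 19477*(-8877) = -172897329)
b - D = -172897329 - 1*(-3128) = -172897329 + 3128 = -172894201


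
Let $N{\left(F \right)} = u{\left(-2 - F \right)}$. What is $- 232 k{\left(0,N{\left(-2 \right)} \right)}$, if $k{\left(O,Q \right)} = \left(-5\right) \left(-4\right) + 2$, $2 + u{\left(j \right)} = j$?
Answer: $-5104$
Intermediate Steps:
$u{\left(j \right)} = -2 + j$
$N{\left(F \right)} = -4 - F$ ($N{\left(F \right)} = -2 - \left(2 + F\right) = -4 - F$)
$k{\left(O,Q \right)} = 22$ ($k{\left(O,Q \right)} = 20 + 2 = 22$)
$- 232 k{\left(0,N{\left(-2 \right)} \right)} = \left(-232\right) 22 = -5104$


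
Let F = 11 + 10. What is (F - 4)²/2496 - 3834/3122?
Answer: -4333703/3896256 ≈ -1.1123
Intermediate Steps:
F = 21
(F - 4)²/2496 - 3834/3122 = (21 - 4)²/2496 - 3834/3122 = 17²*(1/2496) - 3834*1/3122 = 289*(1/2496) - 1917/1561 = 289/2496 - 1917/1561 = -4333703/3896256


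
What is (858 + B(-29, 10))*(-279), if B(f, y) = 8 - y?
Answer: -238824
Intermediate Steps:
(858 + B(-29, 10))*(-279) = (858 + (8 - 1*10))*(-279) = (858 + (8 - 10))*(-279) = (858 - 2)*(-279) = 856*(-279) = -238824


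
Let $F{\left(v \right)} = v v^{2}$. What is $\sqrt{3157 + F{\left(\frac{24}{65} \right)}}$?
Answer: $\frac{\sqrt{56355321685}}{4225} \approx 56.188$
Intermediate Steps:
$F{\left(v \right)} = v^{3}$
$\sqrt{3157 + F{\left(\frac{24}{65} \right)}} = \sqrt{3157 + \left(\frac{24}{65}\right)^{3}} = \sqrt{3157 + \frac{13824}{274625}} = \sqrt{\frac{867004949}{274625}} = \frac{\sqrt{56355321685}}{4225}$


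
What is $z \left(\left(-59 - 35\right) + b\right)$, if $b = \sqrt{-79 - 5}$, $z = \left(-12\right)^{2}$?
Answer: $-13536 + 288 i \sqrt{21} \approx -13536.0 + 1319.8 i$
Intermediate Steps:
$z = 144$
$b = 2 i \sqrt{21}$ ($b = \sqrt{-84} = 2 i \sqrt{21} \approx 9.1651 i$)
$z \left(\left(-59 - 35\right) + b\right) = 144 \left(\left(-59 - 35\right) + 2 i \sqrt{21}\right) = 144 \left(-94 + 2 i \sqrt{21}\right) = -13536 + 288 i \sqrt{21}$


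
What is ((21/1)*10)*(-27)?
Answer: -5670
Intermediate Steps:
((21/1)*10)*(-27) = ((21*1)*10)*(-27) = (21*10)*(-27) = 210*(-27) = -5670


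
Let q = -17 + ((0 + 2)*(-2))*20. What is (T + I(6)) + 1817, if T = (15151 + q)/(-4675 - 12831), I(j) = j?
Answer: 15949192/8753 ≈ 1822.1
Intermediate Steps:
q = -97 (q = -17 + (2*(-2))*20 = -17 - 4*20 = -17 - 80 = -97)
T = -7527/8753 (T = (15151 - 97)/(-4675 - 12831) = 15054/(-17506) = 15054*(-1/17506) = -7527/8753 ≈ -0.85993)
(T + I(6)) + 1817 = (-7527/8753 + 6) + 1817 = 44991/8753 + 1817 = 15949192/8753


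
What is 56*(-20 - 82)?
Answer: -5712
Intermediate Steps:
56*(-20 - 82) = 56*(-102) = -5712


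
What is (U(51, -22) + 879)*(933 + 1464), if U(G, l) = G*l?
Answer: -582471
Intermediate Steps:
(U(51, -22) + 879)*(933 + 1464) = (51*(-22) + 879)*(933 + 1464) = (-1122 + 879)*2397 = -243*2397 = -582471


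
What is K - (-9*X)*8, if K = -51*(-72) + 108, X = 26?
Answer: 5652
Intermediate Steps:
K = 3780 (K = 3672 + 108 = 3780)
K - (-9*X)*8 = 3780 - (-9*26)*8 = 3780 - (-234)*8 = 3780 - 1*(-1872) = 3780 + 1872 = 5652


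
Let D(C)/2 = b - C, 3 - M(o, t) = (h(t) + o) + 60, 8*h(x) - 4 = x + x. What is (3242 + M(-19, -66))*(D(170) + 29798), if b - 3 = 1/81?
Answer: 7684806920/81 ≈ 9.4874e+7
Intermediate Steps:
h(x) = 1/2 + x/4 (h(x) = 1/2 + (x + x)/8 = 1/2 + (2*x)/8 = 1/2 + x/4)
b = 244/81 (b = 3 + 1/81 = 244/81 ≈ 3.0123)
M(o, t) = -115/2 - o - t/4 (M(o, t) = 3 - (((1/2 + t/4) + o) + 60) = 3 - ((1/2 + o + t/4) + 60) = 3 - (121/2 + o + t/4) = 3 + (-121/2 - o - t/4) = -115/2 - o - t/4)
D(C) = 488/81 - 2*C (D(C) = 2*(244/81 - C) = 488/81 - 2*C)
(3242 + M(-19, -66))*(D(170) + 29798) = (3242 + (-115/2 - 1*(-19) - 1/4*(-66)))*((488/81 - 2*170) + 29798) = (3242 + (-115/2 + 19 + 33/2))*((488/81 - 340) + 29798) = (3242 - 22)*(-27052/81 + 29798) = 3220*(2386586/81) = 7684806920/81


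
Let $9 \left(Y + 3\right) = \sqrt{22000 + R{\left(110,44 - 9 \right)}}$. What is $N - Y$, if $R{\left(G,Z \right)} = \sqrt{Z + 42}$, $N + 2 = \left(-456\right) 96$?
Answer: $-43775 - \frac{\sqrt{22000 + \sqrt{77}}}{9} \approx -43792.0$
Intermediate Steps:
$N = -43778$ ($N = -2 - 43776 = -43778$)
$R{\left(G,Z \right)} = \sqrt{42 + Z}$
$Y = -3 + \frac{\sqrt{22000 + \sqrt{77}}}{9}$ ($Y = -3 + \frac{\sqrt{22000 + \sqrt{42 + \left(44 - 9\right)}}}{9} = -3 + \frac{\sqrt{22000 + \sqrt{42 + 35}}}{9} = -3 + \frac{\sqrt{22000 + \sqrt{77}}}{9} \approx 13.484$)
$N - Y = -43778 - \left(-3 + \frac{\sqrt{22000 + \sqrt{77}}}{9}\right) = -43778 + \left(3 - \frac{\sqrt{22000 + \sqrt{77}}}{9}\right) = -43775 - \frac{\sqrt{22000 + \sqrt{77}}}{9}$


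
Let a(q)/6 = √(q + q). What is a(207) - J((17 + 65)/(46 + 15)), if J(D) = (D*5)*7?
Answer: -2870/61 + 18*√46 ≈ 75.033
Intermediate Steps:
J(D) = 35*D (J(D) = (5*D)*7 = 35*D)
a(q) = 6*√2*√q (a(q) = 6*√(q + q) = 6*√(2*q) = 6*(√2*√q) = 6*√2*√q)
a(207) - J((17 + 65)/(46 + 15)) = 6*√2*√207 - 35*(17 + 65)/(46 + 15) = 6*√2*(3*√23) - 35*82/61 = 18*√46 - 35*82*(1/61) = 18*√46 - 35*82/61 = 18*√46 - 1*2870/61 = 18*√46 - 2870/61 = -2870/61 + 18*√46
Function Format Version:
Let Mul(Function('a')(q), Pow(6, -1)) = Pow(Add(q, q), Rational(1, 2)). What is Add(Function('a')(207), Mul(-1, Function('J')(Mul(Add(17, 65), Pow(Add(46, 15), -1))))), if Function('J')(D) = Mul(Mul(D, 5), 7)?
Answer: Add(Rational(-2870, 61), Mul(18, Pow(46, Rational(1, 2)))) ≈ 75.033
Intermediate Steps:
Function('J')(D) = Mul(35, D) (Function('J')(D) = Mul(Mul(5, D), 7) = Mul(35, D))
Function('a')(q) = Mul(6, Pow(2, Rational(1, 2)), Pow(q, Rational(1, 2))) (Function('a')(q) = Mul(6, Pow(Add(q, q), Rational(1, 2))) = Mul(6, Pow(Mul(2, q), Rational(1, 2))) = Mul(6, Mul(Pow(2, Rational(1, 2)), Pow(q, Rational(1, 2)))) = Mul(6, Pow(2, Rational(1, 2)), Pow(q, Rational(1, 2))))
Add(Function('a')(207), Mul(-1, Function('J')(Mul(Add(17, 65), Pow(Add(46, 15), -1))))) = Add(Mul(6, Pow(2, Rational(1, 2)), Pow(207, Rational(1, 2))), Mul(-1, Mul(35, Mul(Add(17, 65), Pow(Add(46, 15), -1))))) = Add(Mul(6, Pow(2, Rational(1, 2)), Mul(3, Pow(23, Rational(1, 2)))), Mul(-1, Mul(35, Mul(82, Pow(61, -1))))) = Add(Mul(18, Pow(46, Rational(1, 2))), Mul(-1, Mul(35, Mul(82, Rational(1, 61))))) = Add(Mul(18, Pow(46, Rational(1, 2))), Mul(-1, Mul(35, Rational(82, 61)))) = Add(Mul(18, Pow(46, Rational(1, 2))), Mul(-1, Rational(2870, 61))) = Add(Mul(18, Pow(46, Rational(1, 2))), Rational(-2870, 61)) = Add(Rational(-2870, 61), Mul(18, Pow(46, Rational(1, 2))))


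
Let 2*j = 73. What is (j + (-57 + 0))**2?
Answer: 1681/4 ≈ 420.25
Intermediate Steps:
j = 73/2 (j = (1/2)*73 = 73/2 ≈ 36.500)
(j + (-57 + 0))**2 = (73/2 + (-57 + 0))**2 = (73/2 - 57)**2 = (-41/2)**2 = 1681/4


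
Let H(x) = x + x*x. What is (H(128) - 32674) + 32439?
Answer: 16277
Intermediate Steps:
H(x) = x + x**2
(H(128) - 32674) + 32439 = (128*(1 + 128) - 32674) + 32439 = (128*129 - 32674) + 32439 = (16512 - 32674) + 32439 = -16162 + 32439 = 16277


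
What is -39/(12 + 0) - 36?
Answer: -157/4 ≈ -39.250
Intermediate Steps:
-39/(12 + 0) - 36 = -39/12 - 36 = -39*1/12 - 36 = -13/4 - 36 = -157/4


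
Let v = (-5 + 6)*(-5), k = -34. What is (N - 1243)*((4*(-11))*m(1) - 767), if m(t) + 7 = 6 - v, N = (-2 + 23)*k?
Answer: 1845451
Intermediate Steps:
N = -714 (N = (-2 + 23)*(-34) = 21*(-34) = -714)
v = -5 (v = 1*(-5) = -5)
m(t) = 4 (m(t) = -7 + (6 - 1*(-5)) = -7 + (6 + 5) = -7 + 11 = 4)
(N - 1243)*((4*(-11))*m(1) - 767) = (-714 - 1243)*((4*(-11))*4 - 767) = -1957*(-44*4 - 767) = -1957*(-176 - 767) = -1957*(-943) = 1845451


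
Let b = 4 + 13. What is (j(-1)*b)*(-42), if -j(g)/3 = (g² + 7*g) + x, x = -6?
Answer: -25704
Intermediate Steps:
b = 17
j(g) = 18 - 21*g - 3*g² (j(g) = -3*((g² + 7*g) - 6) = -3*(-6 + g² + 7*g) = 18 - 21*g - 3*g²)
(j(-1)*b)*(-42) = ((18 - 21*(-1) - 3*(-1)²)*17)*(-42) = ((18 + 21 - 3*1)*17)*(-42) = ((18 + 21 - 3)*17)*(-42) = (36*17)*(-42) = 612*(-42) = -25704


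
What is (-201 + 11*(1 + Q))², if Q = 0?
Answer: 36100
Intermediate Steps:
(-201 + 11*(1 + Q))² = (-201 + 11*(1 + 0))² = (-201 + 11*1)² = (-201 + 11)² = (-190)² = 36100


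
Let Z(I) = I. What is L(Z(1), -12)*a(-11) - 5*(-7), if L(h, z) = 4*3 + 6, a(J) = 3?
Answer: 89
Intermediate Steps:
L(h, z) = 18 (L(h, z) = 12 + 6 = 18)
L(Z(1), -12)*a(-11) - 5*(-7) = 18*3 - 5*(-7) = 54 + 35 = 89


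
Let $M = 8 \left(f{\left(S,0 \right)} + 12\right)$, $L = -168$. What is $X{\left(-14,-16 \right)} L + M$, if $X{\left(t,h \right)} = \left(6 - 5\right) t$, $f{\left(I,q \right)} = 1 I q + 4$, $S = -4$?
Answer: $2480$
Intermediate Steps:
$f{\left(I,q \right)} = 4 + I q$ ($f{\left(I,q \right)} = I q + 4 = 4 + I q$)
$X{\left(t,h \right)} = t$ ($X{\left(t,h \right)} = 1 t = t$)
$M = 128$ ($M = 8 \left(\left(4 - 0\right) + 12\right) = 8 \left(\left(4 + 0\right) + 12\right) = 8 \left(4 + 12\right) = 8 \cdot 16 = 128$)
$X{\left(-14,-16 \right)} L + M = \left(-14\right) \left(-168\right) + 128 = 2352 + 128 = 2480$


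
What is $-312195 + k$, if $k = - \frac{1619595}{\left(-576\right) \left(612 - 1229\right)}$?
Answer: $- \frac{12328136115}{39488} \approx -3.122 \cdot 10^{5}$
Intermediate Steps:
$k = - \frac{179955}{39488}$ ($k = - \frac{1619595}{\left(-576\right) \left(612 - 1229\right)} = - \frac{1619595}{\left(-576\right) \left(-617\right)} = - \frac{1619595}{355392} = \left(-1619595\right) \frac{1}{355392} = - \frac{179955}{39488} \approx -4.5572$)
$-312195 + k = -312195 - \frac{179955}{39488} = - \frac{12328136115}{39488}$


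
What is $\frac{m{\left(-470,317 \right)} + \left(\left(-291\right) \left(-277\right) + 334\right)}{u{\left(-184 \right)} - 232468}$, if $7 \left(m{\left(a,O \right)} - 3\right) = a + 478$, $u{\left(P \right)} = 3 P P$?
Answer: $- \frac{141654}{229075} \approx -0.61837$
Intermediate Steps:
$u{\left(P \right)} = 3 P^{2}$
$m{\left(a,O \right)} = \frac{499}{7} + \frac{a}{7}$ ($m{\left(a,O \right)} = 3 + \frac{a + 478}{7} = 3 + \frac{478 + a}{7} = 3 + \left(\frac{478}{7} + \frac{a}{7}\right) = \frac{499}{7} + \frac{a}{7}$)
$\frac{m{\left(-470,317 \right)} + \left(\left(-291\right) \left(-277\right) + 334\right)}{u{\left(-184 \right)} - 232468} = \frac{\left(\frac{499}{7} + \frac{1}{7} \left(-470\right)\right) + \left(\left(-291\right) \left(-277\right) + 334\right)}{3 \left(-184\right)^{2} - 232468} = \frac{\left(\frac{499}{7} - \frac{470}{7}\right) + \left(80607 + 334\right)}{3 \cdot 33856 - 232468} = \frac{\frac{29}{7} + 80941}{101568 - 232468} = \frac{566616}{7 \left(-130900\right)} = \frac{566616}{7} \left(- \frac{1}{130900}\right) = - \frac{141654}{229075}$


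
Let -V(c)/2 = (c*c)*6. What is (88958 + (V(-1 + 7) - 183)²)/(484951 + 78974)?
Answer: 467183/563925 ≈ 0.82845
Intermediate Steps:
V(c) = -12*c² (V(c) = -2*c*c*6 = -2*c²*6 = -12*c²)
(88958 + (V(-1 + 7) - 183)²)/(484951 + 78974) = (88958 + (-12*(-1 + 7)² - 183)²)/(484951 + 78974) = (88958 + (-12*6² - 183)²)/563925 = (88958 + (-12*36 - 183)²)*(1/563925) = (88958 + (-432 - 183)²)*(1/563925) = (88958 + (-615)²)*(1/563925) = (88958 + 378225)*(1/563925) = 467183*(1/563925) = 467183/563925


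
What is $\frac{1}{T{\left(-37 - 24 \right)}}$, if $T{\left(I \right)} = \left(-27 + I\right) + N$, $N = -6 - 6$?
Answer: $- \frac{1}{100} \approx -0.01$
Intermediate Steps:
$N = -12$ ($N = -6 - 6 = -12$)
$T{\left(I \right)} = -39 + I$ ($T{\left(I \right)} = \left(-27 + I\right) - 12 = -39 + I$)
$\frac{1}{T{\left(-37 - 24 \right)}} = \frac{1}{-39 - 61} = \frac{1}{-100} = - \frac{1}{100}$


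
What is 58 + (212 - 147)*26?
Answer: 1748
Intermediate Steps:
58 + (212 - 147)*26 = 58 + 65*26 = 58 + 1690 = 1748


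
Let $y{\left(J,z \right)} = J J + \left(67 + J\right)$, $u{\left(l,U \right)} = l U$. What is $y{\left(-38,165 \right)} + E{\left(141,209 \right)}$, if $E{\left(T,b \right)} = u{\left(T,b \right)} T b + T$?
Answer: $868423575$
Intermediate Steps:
$u{\left(l,U \right)} = U l$
$y{\left(J,z \right)} = 67 + J + J^{2}$ ($y{\left(J,z \right)} = J^{2} + \left(67 + J\right) = 67 + J + J^{2}$)
$E{\left(T,b \right)} = T + T^{2} b^{2}$ ($E{\left(T,b \right)} = b T T b + T = T b T b + T = b T^{2} b + T = T^{2} b^{2} + T = T + T^{2} b^{2}$)
$y{\left(-38,165 \right)} + E{\left(141,209 \right)} = \left(67 - 38 + \left(-38\right)^{2}\right) + 141 \left(1 + 141 \cdot 209^{2}\right) = \left(67 - 38 + 1444\right) + 141 \left(1 + 141 \cdot 43681\right) = 1473 + 141 \left(1 + 6159021\right) = 1473 + 141 \cdot 6159022 = 1473 + 868422102 = 868423575$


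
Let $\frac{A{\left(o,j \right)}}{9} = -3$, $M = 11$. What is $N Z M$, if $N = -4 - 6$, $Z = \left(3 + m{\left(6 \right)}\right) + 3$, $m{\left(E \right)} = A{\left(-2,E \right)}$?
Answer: $2310$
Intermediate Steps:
$A{\left(o,j \right)} = -27$ ($A{\left(o,j \right)} = 9 \left(-3\right) = -27$)
$m{\left(E \right)} = -27$
$Z = -21$ ($Z = \left(3 - 27\right) + 3 = -24 + 3 = -21$)
$N = -10$ ($N = -4 - 6 = -10$)
$N Z M = \left(-10\right) \left(-21\right) 11 = 210 \cdot 11 = 2310$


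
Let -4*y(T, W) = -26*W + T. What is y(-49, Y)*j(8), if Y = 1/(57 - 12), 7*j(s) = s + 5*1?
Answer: 29003/1260 ≈ 23.018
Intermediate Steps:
j(s) = 5/7 + s/7 (j(s) = (s + 5*1)/7 = (s + 5)/7 = (5 + s)/7 = 5/7 + s/7)
Y = 1/45 ≈ 0.022222
y(T, W) = -T/4 + 13*W/2 (y(T, W) = -(-26*W + T)/4 = -(T - 26*W)/4 = -T/4 + 13*W/2)
y(-49, Y)*j(8) = (-1/4*(-49) + (13/2)*(1/45))*(5/7 + (1/7)*8) = (49/4 + 13/90)*(5/7 + 8/7) = (2231/180)*(13/7) = 29003/1260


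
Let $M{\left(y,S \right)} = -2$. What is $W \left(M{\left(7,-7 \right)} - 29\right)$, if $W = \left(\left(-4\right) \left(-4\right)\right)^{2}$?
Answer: $-7936$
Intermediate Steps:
$W = 256$ ($W = 16^{2} = 256$)
$W \left(M{\left(7,-7 \right)} - 29\right) = 256 \left(-2 - 29\right) = 256 \left(-31\right) = -7936$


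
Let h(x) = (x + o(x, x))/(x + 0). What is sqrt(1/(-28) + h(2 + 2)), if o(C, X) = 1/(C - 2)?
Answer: sqrt(854)/28 ≈ 1.0437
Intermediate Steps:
o(C, X) = 1/(-2 + C)
h(x) = (x + 1/(-2 + x))/x (h(x) = (x + 1/(-2 + x))/(x + 0) = (x + 1/(-2 + x))/x)
sqrt(1/(-28) + h(2 + 2)) = sqrt(1/(-28) + (1 + (2 + 2)*(-2 + (2 + 2)))/((2 + 2)*(-2 + (2 + 2)))) = sqrt(-1/28 + (1 + 4*(-2 + 4))/(4*(-2 + 4))) = sqrt(-1/28 + (1/4)*(1 + 4*2)/2) = sqrt(-1/28 + (1/4)*(1/2)*(1 + 8)) = sqrt(-1/28 + (1/4)*(1/2)*9) = sqrt(-1/28 + 9/8) = sqrt(61/56) = sqrt(854)/28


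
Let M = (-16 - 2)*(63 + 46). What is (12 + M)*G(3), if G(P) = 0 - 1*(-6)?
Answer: -11700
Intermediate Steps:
M = -1962 (M = -18*109 = -1962)
G(P) = 6 (G(P) = 0 + 6 = 6)
(12 + M)*G(3) = (12 - 1962)*6 = -1950*6 = -11700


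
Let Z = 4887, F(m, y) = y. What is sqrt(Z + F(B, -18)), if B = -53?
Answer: 3*sqrt(541) ≈ 69.778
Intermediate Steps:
sqrt(Z + F(B, -18)) = sqrt(4887 - 18) = sqrt(4869) = 3*sqrt(541)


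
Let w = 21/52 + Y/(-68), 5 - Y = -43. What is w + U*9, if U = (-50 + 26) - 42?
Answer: -525363/884 ≈ -594.30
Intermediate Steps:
Y = 48 (Y = 5 - 1*(-43) = 5 + 43 = 48)
U = -66 (U = -24 - 42 = -66)
w = -267/884 (w = 21/52 + 48/(-68) = 21*(1/52) + 48*(-1/68) = 21/52 - 12/17 = -267/884 ≈ -0.30204)
w + U*9 = -267/884 - 66*9 = -267/884 - 594 = -525363/884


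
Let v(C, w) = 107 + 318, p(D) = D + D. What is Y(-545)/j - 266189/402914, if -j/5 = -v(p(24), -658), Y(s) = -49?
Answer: -585394411/856192250 ≈ -0.68372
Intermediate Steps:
p(D) = 2*D
v(C, w) = 425
j = 2125 (j = -(-5)*425 = -5*(-425) = 2125)
Y(-545)/j - 266189/402914 = -49/2125 - 266189/402914 = -585394411/856192250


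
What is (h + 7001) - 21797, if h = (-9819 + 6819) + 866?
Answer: -16930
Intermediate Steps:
h = -2134 (h = -3000 + 866 = -2134)
(h + 7001) - 21797 = (-2134 + 7001) - 21797 = 4867 - 21797 = -16930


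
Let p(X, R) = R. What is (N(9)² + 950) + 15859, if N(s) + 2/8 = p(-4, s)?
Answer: 270169/16 ≈ 16886.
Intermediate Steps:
N(s) = -¼ + s
(N(9)² + 950) + 15859 = ((-¼ + 9)² + 950) + 15859 = ((35/4)² + 950) + 15859 = (1225/16 + 950) + 15859 = 16425/16 + 15859 = 270169/16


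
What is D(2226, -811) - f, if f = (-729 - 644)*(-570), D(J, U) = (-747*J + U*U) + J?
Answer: -1785485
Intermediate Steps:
D(J, U) = U² - 746*J (D(J, U) = (-747*J + U²) + J = (U² - 747*J) + J = U² - 746*J)
f = 782610 (f = -1373*(-570) = 782610)
D(2226, -811) - f = ((-811)² - 746*2226) - 1*782610 = (657721 - 1660596) - 782610 = -1002875 - 782610 = -1785485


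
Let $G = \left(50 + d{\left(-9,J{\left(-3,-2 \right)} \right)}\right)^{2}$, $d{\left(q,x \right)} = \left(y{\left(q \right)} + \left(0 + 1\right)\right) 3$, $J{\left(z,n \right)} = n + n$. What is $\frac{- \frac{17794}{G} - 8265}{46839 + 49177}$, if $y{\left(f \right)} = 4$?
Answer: $- \frac{34937419}{405667600} \approx -0.086123$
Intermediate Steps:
$J{\left(z,n \right)} = 2 n$
$d{\left(q,x \right)} = 15$ ($d{\left(q,x \right)} = \left(4 + \left(0 + 1\right)\right) 3 = \left(4 + 1\right) 3 = 5 \cdot 3 = 15$)
$G = 4225$ ($G = \left(50 + 15\right)^{2} = 65^{2} = 4225$)
$\frac{- \frac{17794}{G} - 8265}{46839 + 49177} = \frac{- \frac{17794}{4225} - 8265}{46839 + 49177} = \frac{\left(-17794\right) \frac{1}{4225} - 8265}{96016} = \left(- \frac{17794}{4225} - 8265\right) \frac{1}{96016} = \left(- \frac{34937419}{4225}\right) \frac{1}{96016} = - \frac{34937419}{405667600}$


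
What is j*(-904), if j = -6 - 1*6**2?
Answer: 37968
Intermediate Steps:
j = -42 (j = -6 - 1*36 = -6 - 36 = -42)
j*(-904) = -42*(-904) = 37968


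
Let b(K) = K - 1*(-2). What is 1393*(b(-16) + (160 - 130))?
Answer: 22288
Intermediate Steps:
b(K) = 2 + K (b(K) = K + 2 = 2 + K)
1393*(b(-16) + (160 - 130)) = 1393*((2 - 16) + (160 - 130)) = 1393*(-14 + 30) = 1393*16 = 22288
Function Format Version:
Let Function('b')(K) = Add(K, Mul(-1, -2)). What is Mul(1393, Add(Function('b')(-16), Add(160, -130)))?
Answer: 22288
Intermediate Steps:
Function('b')(K) = Add(2, K) (Function('b')(K) = Add(K, 2) = Add(2, K))
Mul(1393, Add(Function('b')(-16), Add(160, -130))) = Mul(1393, Add(Add(2, -16), Add(160, -130))) = Mul(1393, Add(-14, 30)) = Mul(1393, 16) = 22288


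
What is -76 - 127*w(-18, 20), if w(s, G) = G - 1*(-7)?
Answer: -3505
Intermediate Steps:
w(s, G) = 7 + G (w(s, G) = G + 7 = 7 + G)
-76 - 127*w(-18, 20) = -76 - 127*(7 + 20) = -76 - 127*27 = -76 - 3429 = -3505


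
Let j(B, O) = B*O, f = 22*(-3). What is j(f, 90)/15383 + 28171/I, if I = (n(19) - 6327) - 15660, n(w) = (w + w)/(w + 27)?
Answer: -12970904419/7778906206 ≈ -1.6674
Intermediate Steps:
n(w) = 2*w/(27 + w) (n(w) = (2*w)/(27 + w) = 2*w/(27 + w))
f = -66
I = -505682/23 (I = (2*19/(27 + 19) - 6327) - 15660 = (2*19/46 - 6327) - 15660 = (2*19*(1/46) - 6327) - 15660 = (19/23 - 6327) - 15660 = -145502/23 - 15660 = -505682/23 ≈ -21986.)
j(f, 90)/15383 + 28171/I = -66*90/15383 + 28171/(-505682/23) = -5940*1/15383 + 28171*(-23/505682) = -5940/15383 - 647933/505682 = -12970904419/7778906206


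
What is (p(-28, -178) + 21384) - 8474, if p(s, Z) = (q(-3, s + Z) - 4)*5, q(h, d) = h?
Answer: 12875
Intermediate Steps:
p(s, Z) = -35 (p(s, Z) = (-3 - 4)*5 = -7*5 = -35)
(p(-28, -178) + 21384) - 8474 = (-35 + 21384) - 8474 = 21349 - 8474 = 12875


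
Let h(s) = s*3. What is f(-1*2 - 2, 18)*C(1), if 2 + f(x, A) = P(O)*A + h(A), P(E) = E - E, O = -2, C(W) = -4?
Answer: -208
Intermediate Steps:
h(s) = 3*s
P(E) = 0
f(x, A) = -2 + 3*A (f(x, A) = -2 + (0*A + 3*A) = -2 + (0 + 3*A) = -2 + 3*A)
f(-1*2 - 2, 18)*C(1) = (-2 + 3*18)*(-4) = (-2 + 54)*(-4) = 52*(-4) = -208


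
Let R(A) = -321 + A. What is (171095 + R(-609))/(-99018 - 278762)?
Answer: -34033/75556 ≈ -0.45043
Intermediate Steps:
(171095 + R(-609))/(-99018 - 278762) = (171095 + (-321 - 609))/(-99018 - 278762) = (171095 - 930)/(-377780) = 170165*(-1/377780) = -34033/75556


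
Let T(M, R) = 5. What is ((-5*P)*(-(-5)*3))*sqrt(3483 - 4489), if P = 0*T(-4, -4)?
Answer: 0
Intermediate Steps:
P = 0 (P = 0*5 = 0)
((-5*P)*(-(-5)*3))*sqrt(3483 - 4489) = ((-5*0)*(-(-5)*3))*sqrt(3483 - 4489) = (0*(-5*(-3)))*sqrt(-1006) = (0*15)*(I*sqrt(1006)) = 0*(I*sqrt(1006)) = 0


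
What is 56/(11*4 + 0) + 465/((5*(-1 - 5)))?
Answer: -313/22 ≈ -14.227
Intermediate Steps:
56/(11*4 + 0) + 465/((5*(-1 - 5))) = 56/(44 + 0) + 465/((5*(-6))) = 56/44 + 465/(-30) = 56*(1/44) + 465*(-1/30) = 14/11 - 31/2 = -313/22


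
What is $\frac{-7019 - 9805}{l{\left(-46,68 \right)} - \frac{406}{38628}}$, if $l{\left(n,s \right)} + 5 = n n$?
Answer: $- \frac{11204784}{1405919} \approx -7.9697$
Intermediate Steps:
$l{\left(n,s \right)} = -5 + n^{2}$ ($l{\left(n,s \right)} = -5 + n n = -5 + n^{2}$)
$\frac{-7019 - 9805}{l{\left(-46,68 \right)} - \frac{406}{38628}} = \frac{-7019 - 9805}{\left(-5 + \left(-46\right)^{2}\right) - \frac{406}{38628}} = - \frac{16824}{\left(-5 + 2116\right) - \frac{7}{666}} = - \frac{16824}{2111 - \frac{7}{666}} = - \frac{16824}{\frac{1405919}{666}} = \left(-16824\right) \frac{666}{1405919} = - \frac{11204784}{1405919}$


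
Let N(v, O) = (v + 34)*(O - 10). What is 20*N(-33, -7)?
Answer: -340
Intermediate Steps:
N(v, O) = (-10 + O)*(34 + v) (N(v, O) = (34 + v)*(-10 + O) = (-10 + O)*(34 + v))
20*N(-33, -7) = 20*(-340 - 10*(-33) + 34*(-7) - 7*(-33)) = 20*(-340 + 330 - 238 + 231) = 20*(-17) = -340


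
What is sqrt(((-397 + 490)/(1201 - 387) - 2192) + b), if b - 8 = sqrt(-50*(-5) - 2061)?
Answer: sqrt(-1447033962 + 662596*I*sqrt(1811))/814 ≈ 0.4553 + 46.734*I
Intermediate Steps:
b = 8 + I*sqrt(1811) (b = 8 + sqrt(-50*(-5) - 2061) = 8 + sqrt(250 - 2061) = 8 + sqrt(-1811) = 8 + I*sqrt(1811) ≈ 8.0 + 42.556*I)
sqrt(((-397 + 490)/(1201 - 387) - 2192) + b) = sqrt(((-397 + 490)/(1201 - 387) - 2192) + (8 + I*sqrt(1811))) = sqrt((93/814 - 2192) + (8 + I*sqrt(1811))) = sqrt(-1784195/814 + (8 + I*sqrt(1811))) = sqrt(-1777683/814 + I*sqrt(1811))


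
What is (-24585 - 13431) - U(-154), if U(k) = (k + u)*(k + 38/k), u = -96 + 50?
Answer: -5302632/77 ≈ -68865.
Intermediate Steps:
u = -46
U(k) = (-46 + k)*(k + 38/k) (U(k) = (k - 46)*(k + 38/k) = (-46 + k)*(k + 38/k))
(-24585 - 13431) - U(-154) = (-24585 - 13431) - (38 + (-154)**2 - 1748/(-154) - 46*(-154)) = -38016 - (38 + 23716 - 1748*(-1/154) + 7084) = -38016 - (38 + 23716 + 874/77 + 7084) = -38016 - 1*2375400/77 = -38016 - 2375400/77 = -5302632/77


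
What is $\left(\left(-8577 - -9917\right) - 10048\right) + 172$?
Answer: $-8536$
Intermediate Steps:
$\left(\left(-8577 - -9917\right) - 10048\right) + 172 = \left(\left(-8577 + 9917\right) - 10048\right) + 172 = \left(1340 - 10048\right) + 172 = -8708 + 172 = -8536$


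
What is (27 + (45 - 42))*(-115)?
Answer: -3450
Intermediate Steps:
(27 + (45 - 42))*(-115) = (27 + 3)*(-115) = 30*(-115) = -3450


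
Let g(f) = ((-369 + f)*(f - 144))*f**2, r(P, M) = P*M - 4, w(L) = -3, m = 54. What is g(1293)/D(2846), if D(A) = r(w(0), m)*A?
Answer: -443740489731/118109 ≈ -3.7570e+6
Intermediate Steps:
r(P, M) = -4 + M*P (r(P, M) = M*P - 4 = -4 + M*P)
D(A) = -166*A (D(A) = (-4 + 54*(-3))*A = (-4 - 162)*A = -166*A)
g(f) = f**2*(-369 + f)*(-144 + f) (g(f) = ((-369 + f)*(-144 + f))*f**2 = f**2*(-369 + f)*(-144 + f))
g(1293)/D(2846) = (1293**2*(53136 + 1293**2 - 513*1293))/((-166*2846)) = (1671849*(53136 + 1671849 - 663309))/(-472436) = (1671849*1061676)*(-1/472436) = 1774961958924*(-1/472436) = -443740489731/118109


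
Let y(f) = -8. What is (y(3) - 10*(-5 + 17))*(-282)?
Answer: 36096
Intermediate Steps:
(y(3) - 10*(-5 + 17))*(-282) = (-8 - 10*(-5 + 17))*(-282) = (-8 - 10*12)*(-282) = (-8 - 120)*(-282) = -128*(-282) = 36096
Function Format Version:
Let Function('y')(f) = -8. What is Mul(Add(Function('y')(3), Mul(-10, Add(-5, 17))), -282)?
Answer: 36096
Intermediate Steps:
Mul(Add(Function('y')(3), Mul(-10, Add(-5, 17))), -282) = Mul(Add(-8, Mul(-10, Add(-5, 17))), -282) = Mul(Add(-8, Mul(-10, 12)), -282) = Mul(Add(-8, -120), -282) = Mul(-128, -282) = 36096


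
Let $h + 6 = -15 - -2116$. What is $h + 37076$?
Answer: $39171$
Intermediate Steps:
$h = 2095$ ($h = -6 - -2101 = -6 + \left(-15 + 2116\right) = -6 + 2101 = 2095$)
$h + 37076 = 2095 + 37076 = 39171$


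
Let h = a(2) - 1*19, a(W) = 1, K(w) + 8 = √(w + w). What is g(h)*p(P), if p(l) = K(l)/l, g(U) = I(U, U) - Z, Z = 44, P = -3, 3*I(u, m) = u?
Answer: -400/3 + 50*I*√6/3 ≈ -133.33 + 40.825*I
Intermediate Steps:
I(u, m) = u/3
K(w) = -8 + √2*√w (K(w) = -8 + √(w + w) = -8 + √(2*w) = -8 + √2*√w)
h = -18 (h = 1 - 1*19 = 1 - 19 = -18)
g(U) = -44 + U/3 (g(U) = U/3 - 1*44 = U/3 - 44 = -44 + U/3)
p(l) = (-8 + √2*√l)/l
g(h)*p(P) = (-44 + (⅓)*(-18))*((-8 + √2*√(-3))/(-3)) = (-44 - 6)*(-(-8 + √2*(I*√3))/3) = -(-50)*(-8 + I*√6)/3 = -50*(8/3 - I*√6/3) = -400/3 + 50*I*√6/3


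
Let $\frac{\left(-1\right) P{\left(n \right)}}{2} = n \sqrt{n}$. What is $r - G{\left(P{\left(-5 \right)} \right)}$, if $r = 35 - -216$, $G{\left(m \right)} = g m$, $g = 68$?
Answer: $251 - 680 i \sqrt{5} \approx 251.0 - 1520.5 i$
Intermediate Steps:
$P{\left(n \right)} = - 2 n^{\frac{3}{2}}$ ($P{\left(n \right)} = - 2 n \sqrt{n} = - 2 n^{\frac{3}{2}}$)
$G{\left(m \right)} = 68 m$
$r = 251$ ($r = 35 + 216 = 251$)
$r - G{\left(P{\left(-5 \right)} \right)} = 251 - 68 \left(- 2 \left(-5\right)^{\frac{3}{2}}\right) = 251 - 68 \left(- 2 \left(- 5 i \sqrt{5}\right)\right) = 251 - 68 \cdot 10 i \sqrt{5} = 251 - 680 i \sqrt{5}$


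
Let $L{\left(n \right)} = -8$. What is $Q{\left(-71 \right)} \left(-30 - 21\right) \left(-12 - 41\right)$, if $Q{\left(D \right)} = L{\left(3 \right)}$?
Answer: $-21624$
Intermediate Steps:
$Q{\left(D \right)} = -8$
$Q{\left(-71 \right)} \left(-30 - 21\right) \left(-12 - 41\right) = - 8 \left(-30 - 21\right) \left(-12 - 41\right) = - 8 \left(\left(-51\right) \left(-53\right)\right) = \left(-8\right) 2703 = -21624$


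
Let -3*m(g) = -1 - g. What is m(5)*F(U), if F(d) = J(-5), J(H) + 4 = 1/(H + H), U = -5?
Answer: -41/5 ≈ -8.2000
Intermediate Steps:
m(g) = ⅓ + g/3 (m(g) = -(-1 - g)/3 = ⅓ + g/3)
J(H) = -4 + 1/(2*H) (J(H) = -4 + 1/(H + H) = -4 + 1/(2*H))
F(d) = -41/10 (F(d) = -4 + (½)/(-5) = -4 + (½)*(-⅕) = -4 - ⅒ = -41/10)
m(5)*F(U) = (⅓ + (⅓)*5)*(-41/10) = (⅓ + 5/3)*(-41/10) = 2*(-41/10) = -41/5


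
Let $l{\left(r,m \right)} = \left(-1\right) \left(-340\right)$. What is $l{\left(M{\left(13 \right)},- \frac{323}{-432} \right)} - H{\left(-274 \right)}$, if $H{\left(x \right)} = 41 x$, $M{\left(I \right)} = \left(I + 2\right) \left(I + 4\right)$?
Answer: $11574$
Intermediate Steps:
$M{\left(I \right)} = \left(2 + I\right) \left(4 + I\right)$
$l{\left(r,m \right)} = 340$
$l{\left(M{\left(13 \right)},- \frac{323}{-432} \right)} - H{\left(-274 \right)} = 340 - 41 \left(-274\right) = 340 - -11234 = 340 + 11234 = 11574$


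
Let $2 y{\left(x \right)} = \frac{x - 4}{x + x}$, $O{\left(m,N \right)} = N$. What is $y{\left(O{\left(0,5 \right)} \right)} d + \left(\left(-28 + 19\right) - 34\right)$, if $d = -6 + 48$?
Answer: $- \frac{409}{10} \approx -40.9$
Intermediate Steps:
$d = 42$
$y{\left(x \right)} = \frac{-4 + x}{4 x}$ ($y{\left(x \right)} = \frac{\left(x - 4\right) \frac{1}{x + x}}{2} = \frac{\left(-4 + x\right) \frac{1}{2 x}}{2} = \frac{\frac{1}{2} \frac{1}{x} \left(-4 + x\right)}{2} = \frac{-4 + x}{4 x}$)
$y{\left(O{\left(0,5 \right)} \right)} d + \left(\left(-28 + 19\right) - 34\right) = \frac{-4 + 5}{4 \cdot 5} \cdot 42 + \left(\left(-28 + 19\right) - 34\right) = \frac{1}{4} \cdot \frac{1}{5} \cdot 1 \cdot 42 - 43 = \frac{1}{20} \cdot 42 - 43 = \frac{21}{10} - 43 = - \frac{409}{10}$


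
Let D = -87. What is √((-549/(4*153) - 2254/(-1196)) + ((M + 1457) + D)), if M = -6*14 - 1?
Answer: √251235673/442 ≈ 35.861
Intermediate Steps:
M = -85 (M = -84 - 1 = -85)
√((-549/(4*153) - 2254/(-1196)) + ((M + 1457) + D)) = √((-549/(4*153) - 2254/(-1196)) + ((-85 + 1457) - 87)) = √((-549/612 - 2254*(-1/1196)) + (1372 - 87)) = √((-549*1/612 + 49/26) + 1285) = √((-61/68 + 49/26) + 1285) = √(873/884 + 1285) = √(1136813/884) = √251235673/442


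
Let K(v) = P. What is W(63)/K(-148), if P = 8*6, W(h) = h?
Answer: 21/16 ≈ 1.3125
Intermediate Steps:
P = 48
K(v) = 48
W(63)/K(-148) = 63/48 = 63*(1/48) = 21/16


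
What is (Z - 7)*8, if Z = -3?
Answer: -80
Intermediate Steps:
(Z - 7)*8 = (-3 - 7)*8 = -10*8 = -80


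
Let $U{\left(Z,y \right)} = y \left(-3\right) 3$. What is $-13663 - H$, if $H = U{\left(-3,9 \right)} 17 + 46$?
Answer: $-12332$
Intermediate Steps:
$U{\left(Z,y \right)} = - 9 y$ ($U{\left(Z,y \right)} = - 3 y 3 = - 9 y$)
$H = -1331$ ($H = \left(-9\right) 9 \cdot 17 + 46 = \left(-81\right) 17 + 46 = -1377 + 46 = -1331$)
$-13663 - H = -13663 - -1331 = -13663 + 1331 = -12332$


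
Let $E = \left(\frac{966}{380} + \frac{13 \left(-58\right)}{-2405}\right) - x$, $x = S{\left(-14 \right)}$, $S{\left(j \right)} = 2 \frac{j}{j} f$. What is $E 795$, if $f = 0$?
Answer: $\frac{3191925}{1406} \approx 2270.2$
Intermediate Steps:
$S{\left(j \right)} = 0$ ($S{\left(j \right)} = 2 \frac{j}{j} 0 = 2 \cdot 1 \cdot 0 = 2 \cdot 0 = 0$)
$x = 0$
$E = \frac{4015}{1406}$ ($E = \left(\frac{966}{380} + \frac{13 \left(-58\right)}{-2405}\right) - 0 = \left(966 \cdot \frac{1}{380} - - \frac{58}{185}\right) + 0 = \left(\frac{483}{190} + \frac{58}{185}\right) + 0 = \frac{4015}{1406} + 0 = \frac{4015}{1406} \approx 2.8556$)
$E 795 = \frac{4015}{1406} \cdot 795 = \frac{3191925}{1406}$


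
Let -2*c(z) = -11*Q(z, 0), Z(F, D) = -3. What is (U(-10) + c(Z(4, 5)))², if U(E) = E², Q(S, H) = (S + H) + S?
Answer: 4489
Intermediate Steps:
Q(S, H) = H + 2*S (Q(S, H) = (H + S) + S = H + 2*S)
c(z) = 11*z (c(z) = -(-11)*(0 + 2*z)/2 = -(-11)*2*z/2 = -(-11)*z = 11*z)
(U(-10) + c(Z(4, 5)))² = ((-10)² + 11*(-3))² = (100 - 33)² = 67² = 4489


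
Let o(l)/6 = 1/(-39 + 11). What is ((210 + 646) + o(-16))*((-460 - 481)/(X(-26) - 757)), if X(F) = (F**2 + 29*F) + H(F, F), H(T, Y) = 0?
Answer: 11274121/11690 ≈ 964.42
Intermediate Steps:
o(l) = -3/14 (o(l) = 6/(-39 + 11) = 6/(-28) = 6*(-1/28) = -3/14)
X(F) = F**2 + 29*F (X(F) = (F**2 + 29*F) + 0 = F**2 + 29*F)
((210 + 646) + o(-16))*((-460 - 481)/(X(-26) - 757)) = ((210 + 646) - 3/14)*((-460 - 481)/(-26*(29 - 26) - 757)) = (856 - 3/14)*(-941/(-26*3 - 757)) = 11981*(-941/(-78 - 757))/14 = 11981*(-941/(-835))/14 = 11981*(-941*(-1/835))/14 = (11981/14)*(941/835) = 11274121/11690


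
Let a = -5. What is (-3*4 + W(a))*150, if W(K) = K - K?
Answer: -1800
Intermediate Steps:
W(K) = 0
(-3*4 + W(a))*150 = (-3*4 + 0)*150 = (-12 + 0)*150 = -12*150 = -1800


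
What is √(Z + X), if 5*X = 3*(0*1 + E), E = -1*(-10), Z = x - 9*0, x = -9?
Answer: I*√3 ≈ 1.732*I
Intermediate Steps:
Z = -9 (Z = -9 - 9*0 = -9 + 0 = -9)
E = 10
X = 6 (X = (3*(0*1 + 10))/5 = (3*(0 + 10))/5 = (3*10)/5 = (⅕)*30 = 6)
√(Z + X) = √(-9 + 6) = √(-3) = I*√3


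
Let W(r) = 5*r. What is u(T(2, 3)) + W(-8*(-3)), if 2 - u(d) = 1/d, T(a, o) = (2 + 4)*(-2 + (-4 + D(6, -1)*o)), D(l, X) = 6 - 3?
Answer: 2195/18 ≈ 121.94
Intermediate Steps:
D(l, X) = 3
T(a, o) = -36 + 18*o (T(a, o) = (2 + 4)*(-2 + (-4 + 3*o)) = 6*(-6 + 3*o) = -36 + 18*o)
u(d) = 2 - 1/d
u(T(2, 3)) + W(-8*(-3)) = (2 - 1/(-36 + 18*3)) + 5*(-8*(-3)) = (2 - 1/(-36 + 54)) + 5*24 = (2 - 1/18) + 120 = 35/18 + 120 = 2195/18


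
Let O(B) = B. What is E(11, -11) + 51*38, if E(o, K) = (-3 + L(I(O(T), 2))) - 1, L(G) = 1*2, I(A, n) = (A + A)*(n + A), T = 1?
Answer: 1936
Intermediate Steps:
I(A, n) = 2*A*(A + n) (I(A, n) = (2*A)*(A + n) = 2*A*(A + n))
L(G) = 2
E(o, K) = -2 (E(o, K) = (-3 + 2) - 1 = -1 - 1 = -2)
E(11, -11) + 51*38 = -2 + 51*38 = -2 + 1938 = 1936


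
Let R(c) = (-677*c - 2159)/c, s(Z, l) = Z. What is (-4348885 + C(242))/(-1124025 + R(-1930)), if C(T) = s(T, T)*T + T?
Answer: 8279852470/2170672701 ≈ 3.8144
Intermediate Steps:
R(c) = (-2159 - 677*c)/c
C(T) = T + T**2 (C(T) = T*T + T = T**2 + T = T + T**2)
(-4348885 + C(242))/(-1124025 + R(-1930)) = (-4348885 + 242*(1 + 242))/(-1124025 + (-677 - 2159/(-1930))) = (-4348885 + 242*243)/(-1124025 + (-677 - 2159*(-1/1930))) = (-4348885 + 58806)/(-1124025 + (-677 + 2159/1930)) = -4290079/(-1124025 - 1304451/1930) = -4290079/(-2170672701/1930) = -4290079*(-1930/2170672701) = 8279852470/2170672701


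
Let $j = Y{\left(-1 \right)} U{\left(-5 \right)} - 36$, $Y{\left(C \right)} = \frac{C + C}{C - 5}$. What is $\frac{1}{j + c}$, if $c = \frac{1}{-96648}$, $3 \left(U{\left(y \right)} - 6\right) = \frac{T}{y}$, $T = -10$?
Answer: $- \frac{289944}{9793667} \approx -0.029605$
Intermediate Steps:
$Y{\left(C \right)} = \frac{2 C}{-5 + C}$
$U{\left(y \right)} = 6 - \frac{10}{3 y}$ ($U{\left(y \right)} = 6 + \frac{\left(-10\right) \frac{1}{y}}{3} = 6 - \frac{10}{3 y}$)
$j = - \frac{304}{9}$ ($j = 2 \left(-1\right) \frac{1}{-5 - 1} \left(6 - \frac{10}{3 \left(-5\right)}\right) - 36 = 2 \left(-1\right) \frac{1}{-6} \left(6 - - \frac{2}{3}\right) - 36 = 2 \left(-1\right) \left(- \frac{1}{6}\right) \left(6 + \frac{2}{3}\right) - 36 = \frac{1}{3} \cdot \frac{20}{3} - 36 = \frac{20}{9} - 36 = - \frac{304}{9} \approx -33.778$)
$c = - \frac{1}{96648} \approx -1.0347 \cdot 10^{-5}$
$\frac{1}{j + c} = \frac{1}{- \frac{304}{9} - \frac{1}{96648}} = \frac{1}{- \frac{9793667}{289944}} = - \frac{289944}{9793667}$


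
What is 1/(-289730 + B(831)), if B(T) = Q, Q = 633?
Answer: -1/289097 ≈ -3.4590e-6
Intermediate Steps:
B(T) = 633
1/(-289730 + B(831)) = 1/(-289730 + 633) = 1/(-289097) = -1/289097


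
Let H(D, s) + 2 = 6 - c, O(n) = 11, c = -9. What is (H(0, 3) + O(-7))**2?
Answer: 576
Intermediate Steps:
H(D, s) = 13 (H(D, s) = -2 + (6 - 1*(-9)) = -2 + (6 + 9) = -2 + 15 = 13)
(H(0, 3) + O(-7))**2 = (13 + 11)**2 = 24**2 = 576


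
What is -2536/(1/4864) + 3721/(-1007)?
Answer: -12421453449/1007 ≈ -1.2335e+7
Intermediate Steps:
-2536/(1/4864) + 3721/(-1007) = -2536/1/4864 + 3721*(-1/1007) = -2536*4864 - 3721/1007 = -12335104 - 3721/1007 = -12421453449/1007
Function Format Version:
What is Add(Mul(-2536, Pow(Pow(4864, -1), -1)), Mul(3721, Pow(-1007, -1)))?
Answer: Rational(-12421453449, 1007) ≈ -1.2335e+7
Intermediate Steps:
Add(Mul(-2536, Pow(Pow(4864, -1), -1)), Mul(3721, Pow(-1007, -1))) = Add(Mul(-2536, Pow(Rational(1, 4864), -1)), Mul(3721, Rational(-1, 1007))) = Add(Mul(-2536, 4864), Rational(-3721, 1007)) = Add(-12335104, Rational(-3721, 1007)) = Rational(-12421453449, 1007)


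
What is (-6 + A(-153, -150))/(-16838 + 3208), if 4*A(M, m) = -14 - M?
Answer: -23/10904 ≈ -0.0021093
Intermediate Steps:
A(M, m) = -7/2 - M/4 (A(M, m) = (-14 - M)/4 = -7/2 - M/4)
(-6 + A(-153, -150))/(-16838 + 3208) = (-6 + (-7/2 - ¼*(-153)))/(-16838 + 3208) = (-6 + (-7/2 + 153/4))/(-13630) = (-6 + 139/4)*(-1/13630) = (115/4)*(-1/13630) = -23/10904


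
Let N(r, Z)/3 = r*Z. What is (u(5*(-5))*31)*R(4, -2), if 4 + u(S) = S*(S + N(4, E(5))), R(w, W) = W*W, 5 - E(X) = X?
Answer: 77004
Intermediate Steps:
E(X) = 5 - X
R(w, W) = W²
N(r, Z) = 3*Z*r (N(r, Z) = 3*(r*Z) = 3*(Z*r) = 3*Z*r)
u(S) = -4 + S² (u(S) = -4 + S*(S + 3*(5 - 1*5)*4) = -4 + S*(S + 3*(5 - 5)*4) = -4 + S*(S + 3*0*4) = -4 + S*(S + 0) = -4 + S*S = -4 + S²)
(u(5*(-5))*31)*R(4, -2) = ((-4 + (5*(-5))²)*31)*(-2)² = ((-4 + (-25)²)*31)*4 = ((-4 + 625)*31)*4 = (621*31)*4 = 19251*4 = 77004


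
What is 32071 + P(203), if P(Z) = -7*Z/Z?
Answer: 32064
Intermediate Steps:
P(Z) = -7 (P(Z) = -7*1 = -7)
32071 + P(203) = 32071 - 7 = 32064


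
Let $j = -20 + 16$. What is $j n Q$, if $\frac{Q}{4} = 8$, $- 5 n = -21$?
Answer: $- \frac{2688}{5} \approx -537.6$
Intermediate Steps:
$n = \frac{21}{5}$ ($n = \left(- \frac{1}{5}\right) \left(-21\right) = \frac{21}{5} \approx 4.2$)
$j = -4$
$Q = 32$ ($Q = 4 \cdot 8 = 32$)
$j n Q = \left(-4\right) \frac{21}{5} \cdot 32 = \left(- \frac{84}{5}\right) 32 = - \frac{2688}{5}$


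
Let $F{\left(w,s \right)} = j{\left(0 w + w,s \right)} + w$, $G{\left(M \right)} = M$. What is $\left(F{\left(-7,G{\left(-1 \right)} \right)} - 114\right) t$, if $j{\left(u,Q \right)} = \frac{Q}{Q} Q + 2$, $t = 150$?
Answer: $-18000$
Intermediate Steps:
$j{\left(u,Q \right)} = 2 + Q$ ($j{\left(u,Q \right)} = 1 Q + 2 = Q + 2 = 2 + Q$)
$F{\left(w,s \right)} = 2 + s + w$ ($F{\left(w,s \right)} = \left(2 + s\right) + w = 2 + s + w$)
$\left(F{\left(-7,G{\left(-1 \right)} \right)} - 114\right) t = \left(\left(2 - 1 - 7\right) - 114\right) 150 = \left(-6 - 114\right) 150 = \left(-120\right) 150 = -18000$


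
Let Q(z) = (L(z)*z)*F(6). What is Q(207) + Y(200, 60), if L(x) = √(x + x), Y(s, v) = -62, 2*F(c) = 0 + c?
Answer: -62 + 1863*√46 ≈ 12573.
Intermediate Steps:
F(c) = c/2 (F(c) = (0 + c)/2 = c/2)
L(x) = √2*√x (L(x) = √(2*x) = √2*√x)
Q(z) = 3*√2*z^(3/2) (Q(z) = ((√2*√z)*z)*((½)*6) = (√2*z^(3/2))*3 = 3*√2*z^(3/2))
Q(207) + Y(200, 60) = 3*√2*207^(3/2) - 62 = 3*√2*(621*√23) - 62 = 1863*√46 - 62 = -62 + 1863*√46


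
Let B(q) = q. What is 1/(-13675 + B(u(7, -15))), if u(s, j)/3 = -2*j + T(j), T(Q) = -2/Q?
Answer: -5/67923 ≈ -7.3613e-5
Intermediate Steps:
u(s, j) = -6*j - 6/j (u(s, j) = 3*(-2*j - 2/j) = -6*j - 6/j)
1/(-13675 + B(u(7, -15))) = 1/(-13675 + (-6*(-15) - 6/(-15))) = 1/(-13675 + (90 - 6*(-1/15))) = 1/(-13675 + (90 + ⅖)) = 1/(-13675 + 452/5) = 1/(-67923/5) = -5/67923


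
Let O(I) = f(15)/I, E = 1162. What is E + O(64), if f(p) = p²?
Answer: 74593/64 ≈ 1165.5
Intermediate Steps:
O(I) = 225/I (O(I) = 15²/I = 225/I)
E + O(64) = 1162 + 225/64 = 74593/64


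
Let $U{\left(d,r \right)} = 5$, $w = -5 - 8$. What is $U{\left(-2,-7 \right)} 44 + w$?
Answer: $207$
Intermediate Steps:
$w = -13$ ($w = -5 - 8 = -13$)
$U{\left(-2,-7 \right)} 44 + w = 5 \cdot 44 - 13 = 220 - 13 = 207$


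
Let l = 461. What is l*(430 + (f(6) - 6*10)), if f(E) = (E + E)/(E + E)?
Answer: 171031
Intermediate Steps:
f(E) = 1 (f(E) = (2*E)/((2*E)) = (2*E)*(1/(2*E)) = 1)
l*(430 + (f(6) - 6*10)) = 461*(430 + (1 - 6*10)) = 461*(430 + (1 - 60)) = 461*(430 - 59) = 461*371 = 171031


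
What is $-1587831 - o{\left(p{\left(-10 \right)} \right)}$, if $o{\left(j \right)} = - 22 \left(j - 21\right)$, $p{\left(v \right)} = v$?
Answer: $-1588513$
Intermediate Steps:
$o{\left(j \right)} = 462 - 22 j$ ($o{\left(j \right)} = - 22 \left(-21 + j\right) = 462 - 22 j$)
$-1587831 - o{\left(p{\left(-10 \right)} \right)} = -1587831 - \left(462 - -220\right) = -1587831 - \left(462 + 220\right) = -1587831 - 682 = -1588513$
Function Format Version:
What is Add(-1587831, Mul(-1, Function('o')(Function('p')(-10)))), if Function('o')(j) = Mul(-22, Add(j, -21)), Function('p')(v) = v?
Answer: -1588513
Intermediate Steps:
Function('o')(j) = Add(462, Mul(-22, j)) (Function('o')(j) = Mul(-22, Add(-21, j)) = Add(462, Mul(-22, j)))
Add(-1587831, Mul(-1, Function('o')(Function('p')(-10)))) = Add(-1587831, Mul(-1, Add(462, Mul(-22, -10)))) = Add(-1587831, Mul(-1, Add(462, 220))) = Add(-1587831, Mul(-1, 682)) = Add(-1587831, -682) = -1588513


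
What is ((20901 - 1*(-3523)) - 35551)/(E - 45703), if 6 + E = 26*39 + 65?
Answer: 11127/44630 ≈ 0.24932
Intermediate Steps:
E = 1073 (E = -6 + (26*39 + 65) = -6 + (1014 + 65) = -6 + 1079 = 1073)
((20901 - 1*(-3523)) - 35551)/(E - 45703) = ((20901 - 1*(-3523)) - 35551)/(1073 - 45703) = ((20901 + 3523) - 35551)/(-44630) = (24424 - 35551)*(-1/44630) = -11127*(-1/44630) = 11127/44630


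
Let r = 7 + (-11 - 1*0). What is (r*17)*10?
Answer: -680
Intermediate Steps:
r = -4 (r = 7 + (-11 + 0) = 7 - 11 = -4)
(r*17)*10 = -4*17*10 = -68*10 = -680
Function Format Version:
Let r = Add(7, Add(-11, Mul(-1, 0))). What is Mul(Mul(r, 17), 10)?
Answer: -680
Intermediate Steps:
r = -4 (r = Add(7, Add(-11, 0)) = Add(7, -11) = -4)
Mul(Mul(r, 17), 10) = Mul(Mul(-4, 17), 10) = Mul(-68, 10) = -680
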